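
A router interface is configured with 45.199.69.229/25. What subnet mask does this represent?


/25 means 25 network bits, 7 host bits
Binary: 11111111111111111111111110000000
Mask: 255.255.255.128


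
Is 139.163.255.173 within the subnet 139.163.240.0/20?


Subnet network: 139.163.240.0
Test IP AND mask: 139.163.240.0
Yes, 139.163.255.173 is in 139.163.240.0/20


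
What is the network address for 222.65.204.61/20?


IP:   11011110.01000001.11001100.00111101
Mask: 11111111.11111111.11110000.00000000
AND operation:
Net:  11011110.01000001.11000000.00000000
Network: 222.65.192.0/20


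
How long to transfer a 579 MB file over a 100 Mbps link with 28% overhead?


Effective throughput = 100 * (1 - 28/100) = 72 Mbps
File size in Mb = 579 * 8 = 4632 Mb
Time = 4632 / 72
Time = 64.3333 seconds


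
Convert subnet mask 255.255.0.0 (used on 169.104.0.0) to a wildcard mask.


Subnet mask: 255.255.0.0
Wildcard = 255.255.255.255 - subnet mask
255 - 255 = 0
255 - 255 = 0
255 - 0 = 255
255 - 0 = 255
Wildcard: 0.0.255.255


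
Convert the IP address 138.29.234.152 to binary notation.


138 = 10001010
29 = 00011101
234 = 11101010
152 = 10011000
Binary: 10001010.00011101.11101010.10011000


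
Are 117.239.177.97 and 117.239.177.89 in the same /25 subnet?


Mask: 255.255.255.128
117.239.177.97 AND mask = 117.239.177.0
117.239.177.89 AND mask = 117.239.177.0
Yes, same subnet (117.239.177.0)


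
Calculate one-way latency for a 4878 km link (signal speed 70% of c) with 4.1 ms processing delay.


Speed = 0.7 * 3e5 km/s = 210000 km/s
Propagation delay = 4878 / 210000 = 0.0232 s = 23.2286 ms
Processing delay = 4.1 ms
Total one-way latency = 27.3286 ms


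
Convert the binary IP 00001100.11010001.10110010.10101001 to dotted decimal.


00001100 = 12
11010001 = 209
10110010 = 178
10101001 = 169
IP: 12.209.178.169


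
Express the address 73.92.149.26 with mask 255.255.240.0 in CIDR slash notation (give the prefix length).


Binary: 11111111.11111111.11110000.00000000
Count leading 1s
Prefix: /20


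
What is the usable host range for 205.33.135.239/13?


Network: 205.32.0.0
Broadcast: 205.39.255.255
First usable = network + 1
Last usable = broadcast - 1
Range: 205.32.0.1 to 205.39.255.254


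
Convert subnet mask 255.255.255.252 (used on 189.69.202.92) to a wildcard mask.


Subnet mask: 255.255.255.252
Wildcard = 255.255.255.255 - subnet mask
255 - 255 = 0
255 - 255 = 0
255 - 255 = 0
255 - 252 = 3
Wildcard: 0.0.0.3


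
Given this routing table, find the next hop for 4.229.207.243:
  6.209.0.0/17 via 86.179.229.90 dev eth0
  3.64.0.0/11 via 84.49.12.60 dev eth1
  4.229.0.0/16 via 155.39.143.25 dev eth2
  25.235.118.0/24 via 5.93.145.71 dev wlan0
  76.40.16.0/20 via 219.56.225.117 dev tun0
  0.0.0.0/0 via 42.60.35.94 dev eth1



Longest prefix match for 4.229.207.243:
  /17 6.209.0.0: no
  /11 3.64.0.0: no
  /16 4.229.0.0: MATCH
  /24 25.235.118.0: no
  /20 76.40.16.0: no
  /0 0.0.0.0: MATCH
Selected: next-hop 155.39.143.25 via eth2 (matched /16)


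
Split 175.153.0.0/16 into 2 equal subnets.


New prefix = 16 + 1 = 17
Each subnet has 32768 addresses
  175.153.0.0/17
  175.153.128.0/17
Subnets: 175.153.0.0/17, 175.153.128.0/17


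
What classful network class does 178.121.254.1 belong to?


First octet: 178
Binary: 10110010
10xxxxxx -> Class B (128-191)
Class B, default mask 255.255.0.0 (/16)


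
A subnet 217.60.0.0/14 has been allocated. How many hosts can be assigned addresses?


Host bits = 32 - 14 = 18
Total addresses = 2^18 = 262144
Usable = total - 2 (network and broadcast)
Usable hosts: 262142


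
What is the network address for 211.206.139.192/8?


IP:   11010011.11001110.10001011.11000000
Mask: 11111111.00000000.00000000.00000000
AND operation:
Net:  11010011.00000000.00000000.00000000
Network: 211.0.0.0/8


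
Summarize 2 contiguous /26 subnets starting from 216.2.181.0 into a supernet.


Original prefix: /26
Number of subnets: 2 = 2^1
New prefix = 26 - 1 = 25
Supernet: 216.2.181.0/25


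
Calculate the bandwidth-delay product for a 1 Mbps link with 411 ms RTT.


BDP = bandwidth * RTT
= 1 Mbps * 411 ms
= 1 * 1e6 * 411 / 1000 bits
= 411000 bits
= 51375 bytes
= 50.1709 KB
BDP = 411000 bits (51375 bytes)


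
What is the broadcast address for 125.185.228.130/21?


Network: 125.185.224.0/21
Host bits = 11
Set all host bits to 1:
Broadcast: 125.185.231.255


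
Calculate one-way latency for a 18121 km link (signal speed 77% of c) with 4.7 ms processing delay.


Speed = 0.77 * 3e5 km/s = 231000 km/s
Propagation delay = 18121 / 231000 = 0.0784 s = 78.4459 ms
Processing delay = 4.7 ms
Total one-way latency = 83.1459 ms


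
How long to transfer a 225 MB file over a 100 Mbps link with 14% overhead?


Effective throughput = 100 * (1 - 14/100) = 86 Mbps
File size in Mb = 225 * 8 = 1800 Mb
Time = 1800 / 86
Time = 20.9302 seconds


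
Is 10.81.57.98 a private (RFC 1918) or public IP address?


RFC 1918 private ranges:
  10.0.0.0/8 (10.0.0.0 - 10.255.255.255)
  172.16.0.0/12 (172.16.0.0 - 172.31.255.255)
  192.168.0.0/16 (192.168.0.0 - 192.168.255.255)
Private (in 10.0.0.0/8)


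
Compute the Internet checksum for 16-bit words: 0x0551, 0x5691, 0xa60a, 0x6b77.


Sum all words (with carry folding):
+ 0x0551 = 0x0551
+ 0x5691 = 0x5be2
+ 0xa60a = 0x01ed
+ 0x6b77 = 0x6d64
One's complement: ~0x6d64
Checksum = 0x929b


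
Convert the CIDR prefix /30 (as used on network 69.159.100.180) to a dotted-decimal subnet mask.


/30 means 30 network bits, 2 host bits
Binary: 11111111111111111111111111111100
Mask: 255.255.255.252


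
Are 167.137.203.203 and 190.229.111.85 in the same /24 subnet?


Mask: 255.255.255.0
167.137.203.203 AND mask = 167.137.203.0
190.229.111.85 AND mask = 190.229.111.0
No, different subnets (167.137.203.0 vs 190.229.111.0)


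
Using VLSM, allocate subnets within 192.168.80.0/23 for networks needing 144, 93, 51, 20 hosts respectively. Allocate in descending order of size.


144 hosts -> /24 (254 usable): 192.168.80.0/24
93 hosts -> /25 (126 usable): 192.168.81.0/25
51 hosts -> /26 (62 usable): 192.168.81.128/26
20 hosts -> /27 (30 usable): 192.168.81.192/27
Allocation: 192.168.80.0/24 (144 hosts, 254 usable); 192.168.81.0/25 (93 hosts, 126 usable); 192.168.81.128/26 (51 hosts, 62 usable); 192.168.81.192/27 (20 hosts, 30 usable)


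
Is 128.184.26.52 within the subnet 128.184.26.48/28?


Subnet network: 128.184.26.48
Test IP AND mask: 128.184.26.48
Yes, 128.184.26.52 is in 128.184.26.48/28


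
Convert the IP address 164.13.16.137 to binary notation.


164 = 10100100
13 = 00001101
16 = 00010000
137 = 10001001
Binary: 10100100.00001101.00010000.10001001


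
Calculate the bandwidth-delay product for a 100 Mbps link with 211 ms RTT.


BDP = bandwidth * RTT
= 100 Mbps * 211 ms
= 100 * 1e6 * 211 / 1000 bits
= 21100000 bits
= 2637500 bytes
= 2575.6836 KB
BDP = 21100000 bits (2637500 bytes)


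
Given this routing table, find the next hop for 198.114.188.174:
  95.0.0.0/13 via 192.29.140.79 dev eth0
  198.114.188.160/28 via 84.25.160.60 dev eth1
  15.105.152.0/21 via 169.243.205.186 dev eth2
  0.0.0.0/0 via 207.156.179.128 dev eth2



Longest prefix match for 198.114.188.174:
  /13 95.0.0.0: no
  /28 198.114.188.160: MATCH
  /21 15.105.152.0: no
  /0 0.0.0.0: MATCH
Selected: next-hop 84.25.160.60 via eth1 (matched /28)


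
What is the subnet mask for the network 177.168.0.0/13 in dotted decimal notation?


/13 means 13 network bits, 19 host bits
Binary: 11111111111110000000000000000000
Mask: 255.248.0.0


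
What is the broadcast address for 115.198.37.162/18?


Network: 115.198.0.0/18
Host bits = 14
Set all host bits to 1:
Broadcast: 115.198.63.255


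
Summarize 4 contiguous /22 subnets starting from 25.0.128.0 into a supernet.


Original prefix: /22
Number of subnets: 4 = 2^2
New prefix = 22 - 2 = 20
Supernet: 25.0.128.0/20


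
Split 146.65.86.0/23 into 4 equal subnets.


New prefix = 23 + 2 = 25
Each subnet has 128 addresses
  146.65.86.0/25
  146.65.86.128/25
  146.65.87.0/25
  146.65.87.128/25
Subnets: 146.65.86.0/25, 146.65.86.128/25, 146.65.87.0/25, 146.65.87.128/25


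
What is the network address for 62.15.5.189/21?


IP:   00111110.00001111.00000101.10111101
Mask: 11111111.11111111.11111000.00000000
AND operation:
Net:  00111110.00001111.00000000.00000000
Network: 62.15.0.0/21


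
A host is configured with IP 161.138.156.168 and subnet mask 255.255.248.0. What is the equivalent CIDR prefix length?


Binary: 11111111.11111111.11111000.00000000
Count leading 1s
Prefix: /21


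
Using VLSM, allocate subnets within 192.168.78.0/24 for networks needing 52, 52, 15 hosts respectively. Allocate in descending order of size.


52 hosts -> /26 (62 usable): 192.168.78.0/26
52 hosts -> /26 (62 usable): 192.168.78.64/26
15 hosts -> /27 (30 usable): 192.168.78.128/27
Allocation: 192.168.78.0/26 (52 hosts, 62 usable); 192.168.78.64/26 (52 hosts, 62 usable); 192.168.78.128/27 (15 hosts, 30 usable)


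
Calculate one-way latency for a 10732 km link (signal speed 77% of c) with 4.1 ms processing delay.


Speed = 0.77 * 3e5 km/s = 231000 km/s
Propagation delay = 10732 / 231000 = 0.0465 s = 46.4589 ms
Processing delay = 4.1 ms
Total one-way latency = 50.5589 ms


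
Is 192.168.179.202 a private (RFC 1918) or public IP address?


RFC 1918 private ranges:
  10.0.0.0/8 (10.0.0.0 - 10.255.255.255)
  172.16.0.0/12 (172.16.0.0 - 172.31.255.255)
  192.168.0.0/16 (192.168.0.0 - 192.168.255.255)
Private (in 192.168.0.0/16)


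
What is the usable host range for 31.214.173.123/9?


Network: 31.128.0.0
Broadcast: 31.255.255.255
First usable = network + 1
Last usable = broadcast - 1
Range: 31.128.0.1 to 31.255.255.254


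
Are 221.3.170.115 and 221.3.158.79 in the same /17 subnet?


Mask: 255.255.128.0
221.3.170.115 AND mask = 221.3.128.0
221.3.158.79 AND mask = 221.3.128.0
Yes, same subnet (221.3.128.0)


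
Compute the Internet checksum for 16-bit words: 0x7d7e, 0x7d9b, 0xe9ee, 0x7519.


Sum all words (with carry folding):
+ 0x7d7e = 0x7d7e
+ 0x7d9b = 0xfb19
+ 0xe9ee = 0xe508
+ 0x7519 = 0x5a22
One's complement: ~0x5a22
Checksum = 0xa5dd


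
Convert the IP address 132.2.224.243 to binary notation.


132 = 10000100
2 = 00000010
224 = 11100000
243 = 11110011
Binary: 10000100.00000010.11100000.11110011


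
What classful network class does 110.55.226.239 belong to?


First octet: 110
Binary: 01101110
0xxxxxxx -> Class A (1-126)
Class A, default mask 255.0.0.0 (/8)


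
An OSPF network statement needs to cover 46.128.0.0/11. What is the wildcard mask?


Subnet mask: 255.224.0.0
Wildcard = 255.255.255.255 - subnet mask
255 - 255 = 0
255 - 224 = 31
255 - 0 = 255
255 - 0 = 255
Wildcard: 0.31.255.255


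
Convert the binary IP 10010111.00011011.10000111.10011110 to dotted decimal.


10010111 = 151
00011011 = 27
10000111 = 135
10011110 = 158
IP: 151.27.135.158


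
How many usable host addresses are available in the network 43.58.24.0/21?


Host bits = 32 - 21 = 11
Total addresses = 2^11 = 2048
Usable = total - 2 (network and broadcast)
Usable hosts: 2046


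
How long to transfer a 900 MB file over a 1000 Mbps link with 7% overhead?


Effective throughput = 1000 * (1 - 7/100) = 930.0 Mbps
File size in Mb = 900 * 8 = 7200 Mb
Time = 7200 / 930.0
Time = 7.7419 seconds


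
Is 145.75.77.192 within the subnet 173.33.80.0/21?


Subnet network: 173.33.80.0
Test IP AND mask: 145.75.72.0
No, 145.75.77.192 is not in 173.33.80.0/21


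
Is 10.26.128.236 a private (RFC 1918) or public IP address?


RFC 1918 private ranges:
  10.0.0.0/8 (10.0.0.0 - 10.255.255.255)
  172.16.0.0/12 (172.16.0.0 - 172.31.255.255)
  192.168.0.0/16 (192.168.0.0 - 192.168.255.255)
Private (in 10.0.0.0/8)


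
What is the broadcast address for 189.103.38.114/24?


Network: 189.103.38.0/24
Host bits = 8
Set all host bits to 1:
Broadcast: 189.103.38.255


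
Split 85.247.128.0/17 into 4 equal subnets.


New prefix = 17 + 2 = 19
Each subnet has 8192 addresses
  85.247.128.0/19
  85.247.160.0/19
  85.247.192.0/19
  85.247.224.0/19
Subnets: 85.247.128.0/19, 85.247.160.0/19, 85.247.192.0/19, 85.247.224.0/19


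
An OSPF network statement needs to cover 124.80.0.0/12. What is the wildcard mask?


Subnet mask: 255.240.0.0
Wildcard = 255.255.255.255 - subnet mask
255 - 255 = 0
255 - 240 = 15
255 - 0 = 255
255 - 0 = 255
Wildcard: 0.15.255.255


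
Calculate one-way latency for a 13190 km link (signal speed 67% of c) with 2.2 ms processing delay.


Speed = 0.67 * 3e5 km/s = 201000 km/s
Propagation delay = 13190 / 201000 = 0.0656 s = 65.6219 ms
Processing delay = 2.2 ms
Total one-way latency = 67.8219 ms


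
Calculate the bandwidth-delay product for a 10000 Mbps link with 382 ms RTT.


BDP = bandwidth * RTT
= 10000 Mbps * 382 ms
= 10000 * 1e6 * 382 / 1000 bits
= 3820000000 bits
= 477500000 bytes
= 466308.5938 KB
BDP = 3820000000 bits (477500000 bytes)


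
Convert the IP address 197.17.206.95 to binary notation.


197 = 11000101
17 = 00010001
206 = 11001110
95 = 01011111
Binary: 11000101.00010001.11001110.01011111


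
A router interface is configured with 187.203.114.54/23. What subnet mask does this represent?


/23 means 23 network bits, 9 host bits
Binary: 11111111111111111111111000000000
Mask: 255.255.254.0


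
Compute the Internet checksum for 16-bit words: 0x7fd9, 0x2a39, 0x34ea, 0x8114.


Sum all words (with carry folding):
+ 0x7fd9 = 0x7fd9
+ 0x2a39 = 0xaa12
+ 0x34ea = 0xdefc
+ 0x8114 = 0x6011
One's complement: ~0x6011
Checksum = 0x9fee


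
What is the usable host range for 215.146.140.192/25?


Network: 215.146.140.128
Broadcast: 215.146.140.255
First usable = network + 1
Last usable = broadcast - 1
Range: 215.146.140.129 to 215.146.140.254


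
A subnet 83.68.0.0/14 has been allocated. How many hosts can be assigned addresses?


Host bits = 32 - 14 = 18
Total addresses = 2^18 = 262144
Usable = total - 2 (network and broadcast)
Usable hosts: 262142


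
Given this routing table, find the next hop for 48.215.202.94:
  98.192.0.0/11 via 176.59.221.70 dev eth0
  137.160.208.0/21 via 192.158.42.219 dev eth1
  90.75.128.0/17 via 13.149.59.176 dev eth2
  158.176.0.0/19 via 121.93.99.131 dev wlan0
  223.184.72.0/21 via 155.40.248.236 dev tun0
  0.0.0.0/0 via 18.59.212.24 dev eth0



Longest prefix match for 48.215.202.94:
  /11 98.192.0.0: no
  /21 137.160.208.0: no
  /17 90.75.128.0: no
  /19 158.176.0.0: no
  /21 223.184.72.0: no
  /0 0.0.0.0: MATCH
Selected: next-hop 18.59.212.24 via eth0 (matched /0)


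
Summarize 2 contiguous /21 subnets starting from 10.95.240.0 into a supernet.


Original prefix: /21
Number of subnets: 2 = 2^1
New prefix = 21 - 1 = 20
Supernet: 10.95.240.0/20


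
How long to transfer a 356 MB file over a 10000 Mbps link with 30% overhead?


Effective throughput = 10000 * (1 - 30/100) = 7000 Mbps
File size in Mb = 356 * 8 = 2848 Mb
Time = 2848 / 7000
Time = 0.4069 seconds


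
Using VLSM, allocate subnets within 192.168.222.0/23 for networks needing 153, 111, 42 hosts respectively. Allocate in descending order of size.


153 hosts -> /24 (254 usable): 192.168.222.0/24
111 hosts -> /25 (126 usable): 192.168.223.0/25
42 hosts -> /26 (62 usable): 192.168.223.128/26
Allocation: 192.168.222.0/24 (153 hosts, 254 usable); 192.168.223.0/25 (111 hosts, 126 usable); 192.168.223.128/26 (42 hosts, 62 usable)


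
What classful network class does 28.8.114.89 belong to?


First octet: 28
Binary: 00011100
0xxxxxxx -> Class A (1-126)
Class A, default mask 255.0.0.0 (/8)


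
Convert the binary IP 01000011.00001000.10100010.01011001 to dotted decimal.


01000011 = 67
00001000 = 8
10100010 = 162
01011001 = 89
IP: 67.8.162.89


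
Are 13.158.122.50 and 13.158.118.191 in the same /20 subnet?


Mask: 255.255.240.0
13.158.122.50 AND mask = 13.158.112.0
13.158.118.191 AND mask = 13.158.112.0
Yes, same subnet (13.158.112.0)


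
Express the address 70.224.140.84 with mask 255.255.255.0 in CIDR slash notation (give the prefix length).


Binary: 11111111.11111111.11111111.00000000
Count leading 1s
Prefix: /24


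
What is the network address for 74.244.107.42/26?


IP:   01001010.11110100.01101011.00101010
Mask: 11111111.11111111.11111111.11000000
AND operation:
Net:  01001010.11110100.01101011.00000000
Network: 74.244.107.0/26


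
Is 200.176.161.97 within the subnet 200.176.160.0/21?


Subnet network: 200.176.160.0
Test IP AND mask: 200.176.160.0
Yes, 200.176.161.97 is in 200.176.160.0/21


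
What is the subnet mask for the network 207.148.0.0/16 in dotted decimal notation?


/16 means 16 network bits, 16 host bits
Binary: 11111111111111110000000000000000
Mask: 255.255.0.0


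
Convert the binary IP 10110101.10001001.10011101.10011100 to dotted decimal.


10110101 = 181
10001001 = 137
10011101 = 157
10011100 = 156
IP: 181.137.157.156


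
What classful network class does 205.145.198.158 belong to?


First octet: 205
Binary: 11001101
110xxxxx -> Class C (192-223)
Class C, default mask 255.255.255.0 (/24)


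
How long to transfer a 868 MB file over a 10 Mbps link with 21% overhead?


Effective throughput = 10 * (1 - 21/100) = 7.9 Mbps
File size in Mb = 868 * 8 = 6944 Mb
Time = 6944 / 7.9
Time = 878.9873 seconds


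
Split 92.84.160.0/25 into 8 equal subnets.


New prefix = 25 + 3 = 28
Each subnet has 16 addresses
  92.84.160.0/28
  92.84.160.16/28
  92.84.160.32/28
  92.84.160.48/28
  92.84.160.64/28
  92.84.160.80/28
  92.84.160.96/28
  92.84.160.112/28
Subnets: 92.84.160.0/28, 92.84.160.16/28, 92.84.160.32/28, 92.84.160.48/28, 92.84.160.64/28, 92.84.160.80/28, 92.84.160.96/28, 92.84.160.112/28


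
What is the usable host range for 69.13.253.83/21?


Network: 69.13.248.0
Broadcast: 69.13.255.255
First usable = network + 1
Last usable = broadcast - 1
Range: 69.13.248.1 to 69.13.255.254


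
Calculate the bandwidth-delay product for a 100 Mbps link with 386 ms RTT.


BDP = bandwidth * RTT
= 100 Mbps * 386 ms
= 100 * 1e6 * 386 / 1000 bits
= 38600000 bits
= 4825000 bytes
= 4711.9141 KB
BDP = 38600000 bits (4825000 bytes)


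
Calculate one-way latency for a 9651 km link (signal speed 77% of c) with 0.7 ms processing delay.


Speed = 0.77 * 3e5 km/s = 231000 km/s
Propagation delay = 9651 / 231000 = 0.0418 s = 41.7792 ms
Processing delay = 0.7 ms
Total one-way latency = 42.4792 ms


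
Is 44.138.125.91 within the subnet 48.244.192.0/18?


Subnet network: 48.244.192.0
Test IP AND mask: 44.138.64.0
No, 44.138.125.91 is not in 48.244.192.0/18


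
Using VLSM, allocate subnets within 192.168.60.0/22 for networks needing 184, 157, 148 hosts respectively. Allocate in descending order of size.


184 hosts -> /24 (254 usable): 192.168.60.0/24
157 hosts -> /24 (254 usable): 192.168.61.0/24
148 hosts -> /24 (254 usable): 192.168.62.0/24
Allocation: 192.168.60.0/24 (184 hosts, 254 usable); 192.168.61.0/24 (157 hosts, 254 usable); 192.168.62.0/24 (148 hosts, 254 usable)


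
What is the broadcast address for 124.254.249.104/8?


Network: 124.0.0.0/8
Host bits = 24
Set all host bits to 1:
Broadcast: 124.255.255.255


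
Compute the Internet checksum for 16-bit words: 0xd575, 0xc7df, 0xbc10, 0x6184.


Sum all words (with carry folding):
+ 0xd575 = 0xd575
+ 0xc7df = 0x9d55
+ 0xbc10 = 0x5966
+ 0x6184 = 0xbaea
One's complement: ~0xbaea
Checksum = 0x4515


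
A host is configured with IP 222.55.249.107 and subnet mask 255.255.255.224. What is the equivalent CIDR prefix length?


Binary: 11111111.11111111.11111111.11100000
Count leading 1s
Prefix: /27


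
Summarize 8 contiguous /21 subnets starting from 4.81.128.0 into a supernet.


Original prefix: /21
Number of subnets: 8 = 2^3
New prefix = 21 - 3 = 18
Supernet: 4.81.128.0/18


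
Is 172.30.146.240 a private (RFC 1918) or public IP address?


RFC 1918 private ranges:
  10.0.0.0/8 (10.0.0.0 - 10.255.255.255)
  172.16.0.0/12 (172.16.0.0 - 172.31.255.255)
  192.168.0.0/16 (192.168.0.0 - 192.168.255.255)
Private (in 172.16.0.0/12)


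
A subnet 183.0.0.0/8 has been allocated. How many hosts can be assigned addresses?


Host bits = 32 - 8 = 24
Total addresses = 2^24 = 16777216
Usable = total - 2 (network and broadcast)
Usable hosts: 16777214


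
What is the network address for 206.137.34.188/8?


IP:   11001110.10001001.00100010.10111100
Mask: 11111111.00000000.00000000.00000000
AND operation:
Net:  11001110.00000000.00000000.00000000
Network: 206.0.0.0/8


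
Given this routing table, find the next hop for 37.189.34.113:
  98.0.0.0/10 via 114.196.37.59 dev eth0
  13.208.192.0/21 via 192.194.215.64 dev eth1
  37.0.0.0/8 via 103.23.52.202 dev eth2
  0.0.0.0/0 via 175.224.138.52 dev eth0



Longest prefix match for 37.189.34.113:
  /10 98.0.0.0: no
  /21 13.208.192.0: no
  /8 37.0.0.0: MATCH
  /0 0.0.0.0: MATCH
Selected: next-hop 103.23.52.202 via eth2 (matched /8)


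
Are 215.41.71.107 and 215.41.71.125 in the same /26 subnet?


Mask: 255.255.255.192
215.41.71.107 AND mask = 215.41.71.64
215.41.71.125 AND mask = 215.41.71.64
Yes, same subnet (215.41.71.64)


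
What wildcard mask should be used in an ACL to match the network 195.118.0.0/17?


Subnet mask: 255.255.128.0
Wildcard = 255.255.255.255 - subnet mask
255 - 255 = 0
255 - 255 = 0
255 - 128 = 127
255 - 0 = 255
Wildcard: 0.0.127.255


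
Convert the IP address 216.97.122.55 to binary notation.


216 = 11011000
97 = 01100001
122 = 01111010
55 = 00110111
Binary: 11011000.01100001.01111010.00110111


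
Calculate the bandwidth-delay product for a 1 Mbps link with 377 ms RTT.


BDP = bandwidth * RTT
= 1 Mbps * 377 ms
= 1 * 1e6 * 377 / 1000 bits
= 377000 bits
= 47125 bytes
= 46.0205 KB
BDP = 377000 bits (47125 bytes)


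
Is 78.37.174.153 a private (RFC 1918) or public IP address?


RFC 1918 private ranges:
  10.0.0.0/8 (10.0.0.0 - 10.255.255.255)
  172.16.0.0/12 (172.16.0.0 - 172.31.255.255)
  192.168.0.0/16 (192.168.0.0 - 192.168.255.255)
Public (not in any RFC 1918 range)


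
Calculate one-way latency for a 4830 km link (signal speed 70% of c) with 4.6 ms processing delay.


Speed = 0.7 * 3e5 km/s = 210000 km/s
Propagation delay = 4830 / 210000 = 0.023 s = 23 ms
Processing delay = 4.6 ms
Total one-way latency = 27.6 ms


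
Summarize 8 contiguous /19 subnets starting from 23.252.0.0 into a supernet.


Original prefix: /19
Number of subnets: 8 = 2^3
New prefix = 19 - 3 = 16
Supernet: 23.252.0.0/16


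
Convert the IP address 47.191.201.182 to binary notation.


47 = 00101111
191 = 10111111
201 = 11001001
182 = 10110110
Binary: 00101111.10111111.11001001.10110110


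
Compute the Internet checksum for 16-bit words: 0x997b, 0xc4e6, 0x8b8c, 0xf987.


Sum all words (with carry folding):
+ 0x997b = 0x997b
+ 0xc4e6 = 0x5e62
+ 0x8b8c = 0xe9ee
+ 0xf987 = 0xe376
One's complement: ~0xe376
Checksum = 0x1c89


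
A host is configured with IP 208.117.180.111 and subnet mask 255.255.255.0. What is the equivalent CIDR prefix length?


Binary: 11111111.11111111.11111111.00000000
Count leading 1s
Prefix: /24


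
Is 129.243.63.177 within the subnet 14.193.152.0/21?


Subnet network: 14.193.152.0
Test IP AND mask: 129.243.56.0
No, 129.243.63.177 is not in 14.193.152.0/21


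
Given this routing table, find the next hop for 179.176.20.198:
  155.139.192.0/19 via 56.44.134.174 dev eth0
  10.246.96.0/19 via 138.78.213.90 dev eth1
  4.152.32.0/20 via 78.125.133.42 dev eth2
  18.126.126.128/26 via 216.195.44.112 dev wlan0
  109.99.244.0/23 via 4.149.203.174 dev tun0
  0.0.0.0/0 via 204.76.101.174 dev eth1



Longest prefix match for 179.176.20.198:
  /19 155.139.192.0: no
  /19 10.246.96.0: no
  /20 4.152.32.0: no
  /26 18.126.126.128: no
  /23 109.99.244.0: no
  /0 0.0.0.0: MATCH
Selected: next-hop 204.76.101.174 via eth1 (matched /0)


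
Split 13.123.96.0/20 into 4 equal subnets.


New prefix = 20 + 2 = 22
Each subnet has 1024 addresses
  13.123.96.0/22
  13.123.100.0/22
  13.123.104.0/22
  13.123.108.0/22
Subnets: 13.123.96.0/22, 13.123.100.0/22, 13.123.104.0/22, 13.123.108.0/22


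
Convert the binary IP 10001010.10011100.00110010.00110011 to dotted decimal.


10001010 = 138
10011100 = 156
00110010 = 50
00110011 = 51
IP: 138.156.50.51


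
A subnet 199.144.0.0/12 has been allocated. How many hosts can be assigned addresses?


Host bits = 32 - 12 = 20
Total addresses = 2^20 = 1048576
Usable = total - 2 (network and broadcast)
Usable hosts: 1048574


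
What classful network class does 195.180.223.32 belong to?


First octet: 195
Binary: 11000011
110xxxxx -> Class C (192-223)
Class C, default mask 255.255.255.0 (/24)


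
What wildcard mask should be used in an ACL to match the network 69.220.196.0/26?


Subnet mask: 255.255.255.192
Wildcard = 255.255.255.255 - subnet mask
255 - 255 = 0
255 - 255 = 0
255 - 255 = 0
255 - 192 = 63
Wildcard: 0.0.0.63


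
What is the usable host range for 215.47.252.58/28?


Network: 215.47.252.48
Broadcast: 215.47.252.63
First usable = network + 1
Last usable = broadcast - 1
Range: 215.47.252.49 to 215.47.252.62


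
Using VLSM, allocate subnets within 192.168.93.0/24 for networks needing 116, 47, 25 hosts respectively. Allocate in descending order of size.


116 hosts -> /25 (126 usable): 192.168.93.0/25
47 hosts -> /26 (62 usable): 192.168.93.128/26
25 hosts -> /27 (30 usable): 192.168.93.192/27
Allocation: 192.168.93.0/25 (116 hosts, 126 usable); 192.168.93.128/26 (47 hosts, 62 usable); 192.168.93.192/27 (25 hosts, 30 usable)


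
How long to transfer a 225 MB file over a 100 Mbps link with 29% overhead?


Effective throughput = 100 * (1 - 29/100) = 71 Mbps
File size in Mb = 225 * 8 = 1800 Mb
Time = 1800 / 71
Time = 25.3521 seconds


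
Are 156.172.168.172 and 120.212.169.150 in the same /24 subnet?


Mask: 255.255.255.0
156.172.168.172 AND mask = 156.172.168.0
120.212.169.150 AND mask = 120.212.169.0
No, different subnets (156.172.168.0 vs 120.212.169.0)


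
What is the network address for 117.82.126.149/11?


IP:   01110101.01010010.01111110.10010101
Mask: 11111111.11100000.00000000.00000000
AND operation:
Net:  01110101.01000000.00000000.00000000
Network: 117.64.0.0/11


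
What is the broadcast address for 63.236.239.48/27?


Network: 63.236.239.32/27
Host bits = 5
Set all host bits to 1:
Broadcast: 63.236.239.63


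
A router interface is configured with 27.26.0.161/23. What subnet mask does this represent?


/23 means 23 network bits, 9 host bits
Binary: 11111111111111111111111000000000
Mask: 255.255.254.0


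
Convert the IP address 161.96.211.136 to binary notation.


161 = 10100001
96 = 01100000
211 = 11010011
136 = 10001000
Binary: 10100001.01100000.11010011.10001000


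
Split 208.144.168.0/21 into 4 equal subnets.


New prefix = 21 + 2 = 23
Each subnet has 512 addresses
  208.144.168.0/23
  208.144.170.0/23
  208.144.172.0/23
  208.144.174.0/23
Subnets: 208.144.168.0/23, 208.144.170.0/23, 208.144.172.0/23, 208.144.174.0/23


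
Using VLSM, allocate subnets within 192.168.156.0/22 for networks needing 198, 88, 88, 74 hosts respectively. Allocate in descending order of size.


198 hosts -> /24 (254 usable): 192.168.156.0/24
88 hosts -> /25 (126 usable): 192.168.157.0/25
88 hosts -> /25 (126 usable): 192.168.157.128/25
74 hosts -> /25 (126 usable): 192.168.158.0/25
Allocation: 192.168.156.0/24 (198 hosts, 254 usable); 192.168.157.0/25 (88 hosts, 126 usable); 192.168.157.128/25 (88 hosts, 126 usable); 192.168.158.0/25 (74 hosts, 126 usable)


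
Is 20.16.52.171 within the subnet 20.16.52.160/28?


Subnet network: 20.16.52.160
Test IP AND mask: 20.16.52.160
Yes, 20.16.52.171 is in 20.16.52.160/28


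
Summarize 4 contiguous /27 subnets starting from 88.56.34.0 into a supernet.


Original prefix: /27
Number of subnets: 4 = 2^2
New prefix = 27 - 2 = 25
Supernet: 88.56.34.0/25


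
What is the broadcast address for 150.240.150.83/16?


Network: 150.240.0.0/16
Host bits = 16
Set all host bits to 1:
Broadcast: 150.240.255.255


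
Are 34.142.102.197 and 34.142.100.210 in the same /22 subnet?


Mask: 255.255.252.0
34.142.102.197 AND mask = 34.142.100.0
34.142.100.210 AND mask = 34.142.100.0
Yes, same subnet (34.142.100.0)


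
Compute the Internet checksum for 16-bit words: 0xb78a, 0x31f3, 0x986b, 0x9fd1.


Sum all words (with carry folding):
+ 0xb78a = 0xb78a
+ 0x31f3 = 0xe97d
+ 0x986b = 0x81e9
+ 0x9fd1 = 0x21bb
One's complement: ~0x21bb
Checksum = 0xde44


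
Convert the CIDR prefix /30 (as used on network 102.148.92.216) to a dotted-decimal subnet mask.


/30 means 30 network bits, 2 host bits
Binary: 11111111111111111111111111111100
Mask: 255.255.255.252


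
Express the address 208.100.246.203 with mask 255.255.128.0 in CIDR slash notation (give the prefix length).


Binary: 11111111.11111111.10000000.00000000
Count leading 1s
Prefix: /17


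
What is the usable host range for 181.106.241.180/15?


Network: 181.106.0.0
Broadcast: 181.107.255.255
First usable = network + 1
Last usable = broadcast - 1
Range: 181.106.0.1 to 181.107.255.254


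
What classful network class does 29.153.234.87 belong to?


First octet: 29
Binary: 00011101
0xxxxxxx -> Class A (1-126)
Class A, default mask 255.0.0.0 (/8)


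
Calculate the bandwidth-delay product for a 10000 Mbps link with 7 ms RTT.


BDP = bandwidth * RTT
= 10000 Mbps * 7 ms
= 10000 * 1e6 * 7 / 1000 bits
= 70000000 bits
= 8750000 bytes
= 8544.9219 KB
BDP = 70000000 bits (8750000 bytes)


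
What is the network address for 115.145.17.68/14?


IP:   01110011.10010001.00010001.01000100
Mask: 11111111.11111100.00000000.00000000
AND operation:
Net:  01110011.10010000.00000000.00000000
Network: 115.144.0.0/14


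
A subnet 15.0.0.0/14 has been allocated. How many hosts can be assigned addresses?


Host bits = 32 - 14 = 18
Total addresses = 2^18 = 262144
Usable = total - 2 (network and broadcast)
Usable hosts: 262142


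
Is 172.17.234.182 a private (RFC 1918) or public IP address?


RFC 1918 private ranges:
  10.0.0.0/8 (10.0.0.0 - 10.255.255.255)
  172.16.0.0/12 (172.16.0.0 - 172.31.255.255)
  192.168.0.0/16 (192.168.0.0 - 192.168.255.255)
Private (in 172.16.0.0/12)


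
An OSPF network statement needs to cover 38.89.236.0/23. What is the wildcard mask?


Subnet mask: 255.255.254.0
Wildcard = 255.255.255.255 - subnet mask
255 - 255 = 0
255 - 255 = 0
255 - 254 = 1
255 - 0 = 255
Wildcard: 0.0.1.255


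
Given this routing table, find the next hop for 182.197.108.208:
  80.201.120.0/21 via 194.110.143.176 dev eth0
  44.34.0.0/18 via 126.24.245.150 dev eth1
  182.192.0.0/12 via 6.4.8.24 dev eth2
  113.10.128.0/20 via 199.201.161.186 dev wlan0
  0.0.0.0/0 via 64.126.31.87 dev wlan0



Longest prefix match for 182.197.108.208:
  /21 80.201.120.0: no
  /18 44.34.0.0: no
  /12 182.192.0.0: MATCH
  /20 113.10.128.0: no
  /0 0.0.0.0: MATCH
Selected: next-hop 6.4.8.24 via eth2 (matched /12)


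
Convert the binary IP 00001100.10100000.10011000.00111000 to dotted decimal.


00001100 = 12
10100000 = 160
10011000 = 152
00111000 = 56
IP: 12.160.152.56


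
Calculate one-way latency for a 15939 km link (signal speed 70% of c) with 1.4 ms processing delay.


Speed = 0.7 * 3e5 km/s = 210000 km/s
Propagation delay = 15939 / 210000 = 0.0759 s = 75.9 ms
Processing delay = 1.4 ms
Total one-way latency = 77.3 ms


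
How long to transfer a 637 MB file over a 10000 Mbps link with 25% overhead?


Effective throughput = 10000 * (1 - 25/100) = 7500 Mbps
File size in Mb = 637 * 8 = 5096 Mb
Time = 5096 / 7500
Time = 0.6795 seconds


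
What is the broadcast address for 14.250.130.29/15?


Network: 14.250.0.0/15
Host bits = 17
Set all host bits to 1:
Broadcast: 14.251.255.255


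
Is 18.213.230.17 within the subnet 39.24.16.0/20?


Subnet network: 39.24.16.0
Test IP AND mask: 18.213.224.0
No, 18.213.230.17 is not in 39.24.16.0/20


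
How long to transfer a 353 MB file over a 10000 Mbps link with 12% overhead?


Effective throughput = 10000 * (1 - 12/100) = 8800 Mbps
File size in Mb = 353 * 8 = 2824 Mb
Time = 2824 / 8800
Time = 0.3209 seconds


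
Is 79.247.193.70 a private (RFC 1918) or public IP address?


RFC 1918 private ranges:
  10.0.0.0/8 (10.0.0.0 - 10.255.255.255)
  172.16.0.0/12 (172.16.0.0 - 172.31.255.255)
  192.168.0.0/16 (192.168.0.0 - 192.168.255.255)
Public (not in any RFC 1918 range)


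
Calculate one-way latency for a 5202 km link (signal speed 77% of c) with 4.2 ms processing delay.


Speed = 0.77 * 3e5 km/s = 231000 km/s
Propagation delay = 5202 / 231000 = 0.0225 s = 22.5195 ms
Processing delay = 4.2 ms
Total one-way latency = 26.7195 ms


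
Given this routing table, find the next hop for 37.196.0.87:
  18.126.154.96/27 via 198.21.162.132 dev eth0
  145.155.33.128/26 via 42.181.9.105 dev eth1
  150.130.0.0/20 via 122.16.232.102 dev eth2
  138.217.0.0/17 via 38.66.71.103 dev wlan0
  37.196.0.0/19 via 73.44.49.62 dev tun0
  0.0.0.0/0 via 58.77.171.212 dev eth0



Longest prefix match for 37.196.0.87:
  /27 18.126.154.96: no
  /26 145.155.33.128: no
  /20 150.130.0.0: no
  /17 138.217.0.0: no
  /19 37.196.0.0: MATCH
  /0 0.0.0.0: MATCH
Selected: next-hop 73.44.49.62 via tun0 (matched /19)


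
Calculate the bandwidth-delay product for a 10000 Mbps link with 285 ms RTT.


BDP = bandwidth * RTT
= 10000 Mbps * 285 ms
= 10000 * 1e6 * 285 / 1000 bits
= 2850000000 bits
= 356250000 bytes
= 347900.3906 KB
BDP = 2850000000 bits (356250000 bytes)


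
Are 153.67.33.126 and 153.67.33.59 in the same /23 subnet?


Mask: 255.255.254.0
153.67.33.126 AND mask = 153.67.32.0
153.67.33.59 AND mask = 153.67.32.0
Yes, same subnet (153.67.32.0)


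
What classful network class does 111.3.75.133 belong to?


First octet: 111
Binary: 01101111
0xxxxxxx -> Class A (1-126)
Class A, default mask 255.0.0.0 (/8)


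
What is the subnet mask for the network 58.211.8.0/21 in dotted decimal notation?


/21 means 21 network bits, 11 host bits
Binary: 11111111111111111111100000000000
Mask: 255.255.248.0


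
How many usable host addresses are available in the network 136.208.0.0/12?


Host bits = 32 - 12 = 20
Total addresses = 2^20 = 1048576
Usable = total - 2 (network and broadcast)
Usable hosts: 1048574


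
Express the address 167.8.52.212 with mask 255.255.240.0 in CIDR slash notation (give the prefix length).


Binary: 11111111.11111111.11110000.00000000
Count leading 1s
Prefix: /20


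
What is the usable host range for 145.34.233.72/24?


Network: 145.34.233.0
Broadcast: 145.34.233.255
First usable = network + 1
Last usable = broadcast - 1
Range: 145.34.233.1 to 145.34.233.254


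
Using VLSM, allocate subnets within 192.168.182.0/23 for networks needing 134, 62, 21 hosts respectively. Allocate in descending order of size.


134 hosts -> /24 (254 usable): 192.168.182.0/24
62 hosts -> /26 (62 usable): 192.168.183.0/26
21 hosts -> /27 (30 usable): 192.168.183.64/27
Allocation: 192.168.182.0/24 (134 hosts, 254 usable); 192.168.183.0/26 (62 hosts, 62 usable); 192.168.183.64/27 (21 hosts, 30 usable)


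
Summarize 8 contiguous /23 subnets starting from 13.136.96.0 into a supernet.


Original prefix: /23
Number of subnets: 8 = 2^3
New prefix = 23 - 3 = 20
Supernet: 13.136.96.0/20


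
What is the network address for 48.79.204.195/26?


IP:   00110000.01001111.11001100.11000011
Mask: 11111111.11111111.11111111.11000000
AND operation:
Net:  00110000.01001111.11001100.11000000
Network: 48.79.204.192/26


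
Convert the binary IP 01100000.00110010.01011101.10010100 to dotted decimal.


01100000 = 96
00110010 = 50
01011101 = 93
10010100 = 148
IP: 96.50.93.148


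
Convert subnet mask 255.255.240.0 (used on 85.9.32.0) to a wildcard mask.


Subnet mask: 255.255.240.0
Wildcard = 255.255.255.255 - subnet mask
255 - 255 = 0
255 - 255 = 0
255 - 240 = 15
255 - 0 = 255
Wildcard: 0.0.15.255


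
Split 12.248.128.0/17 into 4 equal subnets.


New prefix = 17 + 2 = 19
Each subnet has 8192 addresses
  12.248.128.0/19
  12.248.160.0/19
  12.248.192.0/19
  12.248.224.0/19
Subnets: 12.248.128.0/19, 12.248.160.0/19, 12.248.192.0/19, 12.248.224.0/19


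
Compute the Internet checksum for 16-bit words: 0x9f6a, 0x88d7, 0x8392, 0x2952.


Sum all words (with carry folding):
+ 0x9f6a = 0x9f6a
+ 0x88d7 = 0x2842
+ 0x8392 = 0xabd4
+ 0x2952 = 0xd526
One's complement: ~0xd526
Checksum = 0x2ad9


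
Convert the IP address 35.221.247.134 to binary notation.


35 = 00100011
221 = 11011101
247 = 11110111
134 = 10000110
Binary: 00100011.11011101.11110111.10000110


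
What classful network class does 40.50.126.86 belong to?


First octet: 40
Binary: 00101000
0xxxxxxx -> Class A (1-126)
Class A, default mask 255.0.0.0 (/8)


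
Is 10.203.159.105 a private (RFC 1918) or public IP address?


RFC 1918 private ranges:
  10.0.0.0/8 (10.0.0.0 - 10.255.255.255)
  172.16.0.0/12 (172.16.0.0 - 172.31.255.255)
  192.168.0.0/16 (192.168.0.0 - 192.168.255.255)
Private (in 10.0.0.0/8)


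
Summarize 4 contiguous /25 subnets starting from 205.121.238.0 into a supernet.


Original prefix: /25
Number of subnets: 4 = 2^2
New prefix = 25 - 2 = 23
Supernet: 205.121.238.0/23


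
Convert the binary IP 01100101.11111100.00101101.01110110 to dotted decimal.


01100101 = 101
11111100 = 252
00101101 = 45
01110110 = 118
IP: 101.252.45.118


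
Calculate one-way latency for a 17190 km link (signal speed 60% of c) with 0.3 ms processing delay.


Speed = 0.6 * 3e5 km/s = 180000 km/s
Propagation delay = 17190 / 180000 = 0.0955 s = 95.5 ms
Processing delay = 0.3 ms
Total one-way latency = 95.8 ms


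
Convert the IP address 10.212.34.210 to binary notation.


10 = 00001010
212 = 11010100
34 = 00100010
210 = 11010010
Binary: 00001010.11010100.00100010.11010010


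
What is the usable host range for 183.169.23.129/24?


Network: 183.169.23.0
Broadcast: 183.169.23.255
First usable = network + 1
Last usable = broadcast - 1
Range: 183.169.23.1 to 183.169.23.254


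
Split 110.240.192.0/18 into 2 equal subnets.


New prefix = 18 + 1 = 19
Each subnet has 8192 addresses
  110.240.192.0/19
  110.240.224.0/19
Subnets: 110.240.192.0/19, 110.240.224.0/19


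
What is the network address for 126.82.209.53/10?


IP:   01111110.01010010.11010001.00110101
Mask: 11111111.11000000.00000000.00000000
AND operation:
Net:  01111110.01000000.00000000.00000000
Network: 126.64.0.0/10


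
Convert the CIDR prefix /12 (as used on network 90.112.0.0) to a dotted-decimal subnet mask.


/12 means 12 network bits, 20 host bits
Binary: 11111111111100000000000000000000
Mask: 255.240.0.0


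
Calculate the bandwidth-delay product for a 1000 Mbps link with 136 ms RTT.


BDP = bandwidth * RTT
= 1000 Mbps * 136 ms
= 1000 * 1e6 * 136 / 1000 bits
= 136000000 bits
= 17000000 bytes
= 16601.5625 KB
BDP = 136000000 bits (17000000 bytes)


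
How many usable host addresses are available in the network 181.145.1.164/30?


Host bits = 32 - 30 = 2
Total addresses = 2^2 = 4
Usable = total - 2 (network and broadcast)
Usable hosts: 2


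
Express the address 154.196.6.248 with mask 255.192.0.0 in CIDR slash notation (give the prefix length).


Binary: 11111111.11000000.00000000.00000000
Count leading 1s
Prefix: /10


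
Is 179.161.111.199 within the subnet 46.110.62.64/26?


Subnet network: 46.110.62.64
Test IP AND mask: 179.161.111.192
No, 179.161.111.199 is not in 46.110.62.64/26


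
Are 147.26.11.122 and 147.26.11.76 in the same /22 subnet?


Mask: 255.255.252.0
147.26.11.122 AND mask = 147.26.8.0
147.26.11.76 AND mask = 147.26.8.0
Yes, same subnet (147.26.8.0)
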